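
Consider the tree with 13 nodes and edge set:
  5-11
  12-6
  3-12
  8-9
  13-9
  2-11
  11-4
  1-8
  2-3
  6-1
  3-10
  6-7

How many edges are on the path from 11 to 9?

11 - 2 - 3 - 12 - 6 - 1 - 8 - 9: 7 edges.

7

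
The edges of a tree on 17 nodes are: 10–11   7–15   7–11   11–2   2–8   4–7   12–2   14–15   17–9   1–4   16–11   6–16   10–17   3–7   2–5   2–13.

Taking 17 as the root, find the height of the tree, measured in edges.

5

The longest root-to-leaf path is 17–10–11–7–4–1 (5 edges).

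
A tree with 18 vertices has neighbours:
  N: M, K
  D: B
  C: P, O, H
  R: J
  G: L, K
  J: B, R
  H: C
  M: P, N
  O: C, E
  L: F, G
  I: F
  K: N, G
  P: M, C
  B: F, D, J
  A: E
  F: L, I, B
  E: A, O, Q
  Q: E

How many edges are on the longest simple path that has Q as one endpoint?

A farthest node from Q is R.
The path Q–E–O–C–P–M–N–K–G–L–F–B–J–R has 13 edges.

13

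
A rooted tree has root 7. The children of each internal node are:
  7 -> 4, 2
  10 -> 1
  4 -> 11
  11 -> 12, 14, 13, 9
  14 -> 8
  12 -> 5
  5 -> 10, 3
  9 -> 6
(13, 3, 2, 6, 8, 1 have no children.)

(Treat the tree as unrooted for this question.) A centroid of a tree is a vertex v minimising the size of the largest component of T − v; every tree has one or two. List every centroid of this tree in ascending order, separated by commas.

If 11 is removed the pieces have sizes 5, 3, 2, 2, 1, all ≤ ⌊14/2⌋ = 7.
Every other node leaves some component of size > 7, so the centroid is unique.

11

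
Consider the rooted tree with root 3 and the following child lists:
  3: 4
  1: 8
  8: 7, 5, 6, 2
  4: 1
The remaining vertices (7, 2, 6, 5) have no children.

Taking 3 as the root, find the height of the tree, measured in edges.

4

A deepest node is 2, reached by 3–4–1–8–2.
That path has 4 edges, so the height is 4.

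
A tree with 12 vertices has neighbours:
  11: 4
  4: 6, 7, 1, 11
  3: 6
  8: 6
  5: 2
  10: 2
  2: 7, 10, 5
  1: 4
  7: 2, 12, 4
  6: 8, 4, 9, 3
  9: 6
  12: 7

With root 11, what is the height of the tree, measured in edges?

4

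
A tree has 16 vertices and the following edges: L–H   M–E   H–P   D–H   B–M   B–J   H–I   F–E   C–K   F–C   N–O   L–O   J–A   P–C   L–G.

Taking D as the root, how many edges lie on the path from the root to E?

D → H → P → C → F → E — 5 edges.

5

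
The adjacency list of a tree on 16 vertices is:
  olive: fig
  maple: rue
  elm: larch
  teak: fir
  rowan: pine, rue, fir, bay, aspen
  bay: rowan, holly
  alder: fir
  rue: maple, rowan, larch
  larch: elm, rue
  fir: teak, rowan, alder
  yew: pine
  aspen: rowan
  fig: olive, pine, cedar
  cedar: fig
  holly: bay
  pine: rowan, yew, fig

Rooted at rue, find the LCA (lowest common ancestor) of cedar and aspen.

rowan

Path cedar→root: cedar fig pine rowan rue; path aspen→root: aspen rowan rue.
First common node: rowan.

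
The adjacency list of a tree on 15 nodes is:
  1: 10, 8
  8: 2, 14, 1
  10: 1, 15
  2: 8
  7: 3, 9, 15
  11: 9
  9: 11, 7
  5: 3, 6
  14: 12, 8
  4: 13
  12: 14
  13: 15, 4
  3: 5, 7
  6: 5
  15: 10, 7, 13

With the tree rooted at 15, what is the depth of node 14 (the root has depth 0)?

4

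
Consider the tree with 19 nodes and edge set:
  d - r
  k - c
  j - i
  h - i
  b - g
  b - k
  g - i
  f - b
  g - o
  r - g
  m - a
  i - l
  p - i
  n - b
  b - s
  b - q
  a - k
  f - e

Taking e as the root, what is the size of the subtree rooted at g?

9

The subtree rooted at g contains: g, i, r, o, l, j, p, h, d — 9 nodes.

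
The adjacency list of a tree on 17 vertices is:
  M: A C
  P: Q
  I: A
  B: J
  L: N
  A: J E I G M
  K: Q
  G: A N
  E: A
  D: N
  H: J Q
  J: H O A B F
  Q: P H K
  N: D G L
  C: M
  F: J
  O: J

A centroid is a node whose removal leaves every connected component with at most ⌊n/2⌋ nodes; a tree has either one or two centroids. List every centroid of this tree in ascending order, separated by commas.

A

If A is removed the pieces have sizes 8, 4, 2, 1, 1, all ≤ ⌊17/2⌋ = 8.
Every other node leaves some component of size > 8, so the centroid is unique.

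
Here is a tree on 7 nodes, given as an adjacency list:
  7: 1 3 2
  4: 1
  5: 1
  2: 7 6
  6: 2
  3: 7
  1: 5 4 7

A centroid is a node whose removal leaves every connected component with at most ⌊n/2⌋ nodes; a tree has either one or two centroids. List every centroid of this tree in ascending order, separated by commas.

7

If 7 is removed the pieces have sizes 3, 2, 1, all ≤ ⌊7/2⌋ = 3.
Every other node leaves some component of size > 3, so the centroid is unique.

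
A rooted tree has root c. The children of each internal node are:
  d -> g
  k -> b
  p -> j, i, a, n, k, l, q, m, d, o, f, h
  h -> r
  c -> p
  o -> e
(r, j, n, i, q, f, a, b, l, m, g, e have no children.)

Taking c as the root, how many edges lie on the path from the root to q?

c–p–q — 2 edges.

2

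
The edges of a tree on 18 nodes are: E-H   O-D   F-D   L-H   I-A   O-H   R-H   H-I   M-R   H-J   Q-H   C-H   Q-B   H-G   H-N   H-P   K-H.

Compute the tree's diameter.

A longest path is F-D-O-H-R-M, with 5 edges.

5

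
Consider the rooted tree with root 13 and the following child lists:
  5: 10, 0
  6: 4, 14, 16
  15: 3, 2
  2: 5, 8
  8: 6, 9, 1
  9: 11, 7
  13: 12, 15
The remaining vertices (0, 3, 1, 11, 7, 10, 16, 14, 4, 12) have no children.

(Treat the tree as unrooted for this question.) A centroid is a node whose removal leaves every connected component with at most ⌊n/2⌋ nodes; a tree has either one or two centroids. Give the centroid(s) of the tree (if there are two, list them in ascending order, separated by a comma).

8

If 8 is removed the pieces have sizes 8, 4, 3, 1, all ≤ ⌊17/2⌋ = 8.
Every other node leaves some component of size > 8, so the centroid is unique.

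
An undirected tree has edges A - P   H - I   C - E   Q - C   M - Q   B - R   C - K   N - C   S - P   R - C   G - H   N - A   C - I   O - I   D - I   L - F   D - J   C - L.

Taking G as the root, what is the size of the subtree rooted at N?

The subtree rooted at N contains: N, A, P, S — 4 nodes.

4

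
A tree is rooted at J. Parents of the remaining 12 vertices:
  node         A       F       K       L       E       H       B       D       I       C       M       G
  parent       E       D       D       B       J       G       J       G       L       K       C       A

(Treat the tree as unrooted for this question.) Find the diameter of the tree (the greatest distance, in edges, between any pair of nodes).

10

BFS from M reaches I last, at distance 10; BFS from I confirms no node is farther.
Path: M – C – K – D – G – A – E – J – B – L – I.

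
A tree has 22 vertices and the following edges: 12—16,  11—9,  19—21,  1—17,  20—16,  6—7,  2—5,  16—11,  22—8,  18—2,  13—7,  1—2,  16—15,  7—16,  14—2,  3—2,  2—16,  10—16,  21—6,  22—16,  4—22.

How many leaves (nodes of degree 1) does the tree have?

14

The leaves are 3, 4, 5, 8, 9, 10, 12, 13, 14, 15, 17, 18, 19, 20.
That is 14 leaves.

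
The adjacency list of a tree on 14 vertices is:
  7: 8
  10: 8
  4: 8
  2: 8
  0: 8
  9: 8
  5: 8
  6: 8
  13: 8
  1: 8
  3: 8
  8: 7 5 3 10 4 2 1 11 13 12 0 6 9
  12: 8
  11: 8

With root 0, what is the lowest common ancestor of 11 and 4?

8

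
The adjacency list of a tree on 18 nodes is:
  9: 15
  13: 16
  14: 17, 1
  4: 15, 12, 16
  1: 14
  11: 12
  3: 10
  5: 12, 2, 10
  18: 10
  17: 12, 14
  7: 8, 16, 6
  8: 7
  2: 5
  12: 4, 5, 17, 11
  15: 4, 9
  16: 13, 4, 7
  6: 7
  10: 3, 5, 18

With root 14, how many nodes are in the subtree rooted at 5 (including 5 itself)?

5

Descendants of 5 (including itself): 5, 10, 2, 3, 18. That's 5.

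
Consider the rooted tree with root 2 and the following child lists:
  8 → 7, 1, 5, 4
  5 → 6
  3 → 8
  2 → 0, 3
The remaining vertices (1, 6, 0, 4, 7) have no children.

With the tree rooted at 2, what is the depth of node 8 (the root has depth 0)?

Path from 2 to 8: 2 → 3 → 8, which has 2 edges.

2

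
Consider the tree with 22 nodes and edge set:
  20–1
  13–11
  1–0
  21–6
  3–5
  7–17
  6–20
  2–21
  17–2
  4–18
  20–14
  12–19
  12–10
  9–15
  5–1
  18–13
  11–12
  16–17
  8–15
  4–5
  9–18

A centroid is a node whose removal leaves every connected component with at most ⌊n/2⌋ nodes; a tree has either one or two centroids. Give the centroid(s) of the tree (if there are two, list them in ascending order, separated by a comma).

5

Delete 5: the remaining components have sizes 10, 10, 1. Max 10 ≤ 11, so 5 is a centroid.
No neighbour of 5 does as well, so 5 is the unique centroid.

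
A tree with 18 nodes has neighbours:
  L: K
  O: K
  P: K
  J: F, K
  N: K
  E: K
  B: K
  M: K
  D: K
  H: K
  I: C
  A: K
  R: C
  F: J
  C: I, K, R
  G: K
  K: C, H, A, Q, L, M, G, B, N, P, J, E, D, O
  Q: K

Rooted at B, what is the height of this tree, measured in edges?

3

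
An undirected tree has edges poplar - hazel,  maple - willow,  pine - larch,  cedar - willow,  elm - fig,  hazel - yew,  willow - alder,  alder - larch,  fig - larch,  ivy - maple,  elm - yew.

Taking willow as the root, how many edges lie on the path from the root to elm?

4

willow → alder → larch → fig → elm — 4 edges.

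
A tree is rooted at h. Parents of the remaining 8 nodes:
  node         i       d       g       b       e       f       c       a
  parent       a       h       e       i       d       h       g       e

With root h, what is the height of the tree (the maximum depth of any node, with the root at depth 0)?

5

b sits deepest: h–d–e–a–i–b — 5 edges from the root.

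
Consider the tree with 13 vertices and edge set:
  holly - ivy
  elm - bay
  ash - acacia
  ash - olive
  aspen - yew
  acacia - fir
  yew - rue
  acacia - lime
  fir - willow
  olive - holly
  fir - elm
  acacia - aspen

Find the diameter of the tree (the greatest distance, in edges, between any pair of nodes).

7

BFS from rue reaches ivy last, at distance 7; BFS from ivy confirms no node is farther.
Path: rue - yew - aspen - acacia - ash - olive - holly - ivy.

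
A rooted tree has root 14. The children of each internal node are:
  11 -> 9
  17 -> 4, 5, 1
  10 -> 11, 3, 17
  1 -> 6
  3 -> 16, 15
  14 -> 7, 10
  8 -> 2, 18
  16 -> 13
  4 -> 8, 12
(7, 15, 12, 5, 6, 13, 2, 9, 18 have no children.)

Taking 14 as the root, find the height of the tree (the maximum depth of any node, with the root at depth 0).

The longest root-to-leaf path is 14 – 10 – 17 – 4 – 8 – 18 (5 edges).

5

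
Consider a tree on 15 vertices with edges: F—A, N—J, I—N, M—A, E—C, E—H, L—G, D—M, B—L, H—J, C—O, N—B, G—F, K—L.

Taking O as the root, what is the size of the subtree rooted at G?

5

G's subtree: {G, F, A, M, D}, size 5.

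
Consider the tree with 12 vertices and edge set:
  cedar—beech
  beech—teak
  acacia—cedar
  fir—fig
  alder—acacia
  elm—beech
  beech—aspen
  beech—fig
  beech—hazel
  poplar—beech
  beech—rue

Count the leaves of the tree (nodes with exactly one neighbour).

The leaves are alder, aspen, elm, fir, hazel, poplar, rue, teak.
That is 8 leaves.

8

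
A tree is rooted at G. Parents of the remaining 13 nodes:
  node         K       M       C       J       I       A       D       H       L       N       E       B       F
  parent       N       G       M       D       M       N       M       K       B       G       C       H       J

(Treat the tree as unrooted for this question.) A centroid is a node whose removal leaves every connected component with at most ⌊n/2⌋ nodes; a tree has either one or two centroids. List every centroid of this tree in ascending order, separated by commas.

If M is removed the pieces have sizes 7, 3, 2, 1, all ≤ ⌊14/2⌋ = 7.
G is adjacent to M and is also a centroid (the largest component after removing it is likewise 7).

G, M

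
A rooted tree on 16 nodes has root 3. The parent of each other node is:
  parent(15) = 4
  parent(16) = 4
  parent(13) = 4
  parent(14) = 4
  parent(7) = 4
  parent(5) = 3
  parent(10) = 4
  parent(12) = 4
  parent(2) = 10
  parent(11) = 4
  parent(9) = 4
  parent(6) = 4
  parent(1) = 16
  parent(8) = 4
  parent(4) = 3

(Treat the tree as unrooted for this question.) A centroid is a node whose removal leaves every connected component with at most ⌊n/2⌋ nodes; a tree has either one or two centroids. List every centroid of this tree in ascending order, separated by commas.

4

If 4 is removed the pieces have sizes 2, 2, 2, 1, 1, 1, 1, 1, 1, 1, 1, 1, all ≤ ⌊16/2⌋ = 8.
No neighbour of 4 does as well, so 4 is the unique centroid.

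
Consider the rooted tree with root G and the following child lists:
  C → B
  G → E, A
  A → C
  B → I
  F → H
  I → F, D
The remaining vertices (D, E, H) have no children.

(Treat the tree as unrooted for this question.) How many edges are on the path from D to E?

6

D - I - B - C - A - G - E: 6 edges.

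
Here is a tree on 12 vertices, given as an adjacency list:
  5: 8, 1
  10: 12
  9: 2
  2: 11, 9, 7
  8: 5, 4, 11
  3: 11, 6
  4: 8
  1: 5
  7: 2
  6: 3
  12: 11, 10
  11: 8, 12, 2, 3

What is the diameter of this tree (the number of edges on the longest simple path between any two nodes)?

5

BFS from 1 reaches 7 last, at distance 5; BFS from 7 confirms no node is farther.
Path: 1 – 5 – 8 – 11 – 2 – 7.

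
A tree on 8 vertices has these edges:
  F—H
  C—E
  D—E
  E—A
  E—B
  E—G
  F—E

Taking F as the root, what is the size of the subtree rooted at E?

6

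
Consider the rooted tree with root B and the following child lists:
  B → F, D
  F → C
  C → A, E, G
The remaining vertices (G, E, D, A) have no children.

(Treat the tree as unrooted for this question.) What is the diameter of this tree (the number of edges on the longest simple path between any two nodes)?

Starting from D, a farthest node is E at distance 4.
One longest path: D – B – F – C – E.
So the diameter is 4.

4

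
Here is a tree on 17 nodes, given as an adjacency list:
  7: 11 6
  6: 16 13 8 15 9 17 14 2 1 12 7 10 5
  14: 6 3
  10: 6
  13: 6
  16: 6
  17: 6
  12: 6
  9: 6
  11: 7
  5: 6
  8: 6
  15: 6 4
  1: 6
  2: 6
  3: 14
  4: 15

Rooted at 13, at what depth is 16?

Path from 13 to 16: 13–6–16, which has 2 edges.

2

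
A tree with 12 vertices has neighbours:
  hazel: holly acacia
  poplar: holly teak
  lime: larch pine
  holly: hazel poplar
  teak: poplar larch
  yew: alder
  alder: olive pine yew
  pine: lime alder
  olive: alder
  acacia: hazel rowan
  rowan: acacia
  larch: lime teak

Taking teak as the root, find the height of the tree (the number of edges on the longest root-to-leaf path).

A deepest node is olive, reached by teak → larch → lime → pine → alder → olive.
That path has 5 edges, so the height is 5.

5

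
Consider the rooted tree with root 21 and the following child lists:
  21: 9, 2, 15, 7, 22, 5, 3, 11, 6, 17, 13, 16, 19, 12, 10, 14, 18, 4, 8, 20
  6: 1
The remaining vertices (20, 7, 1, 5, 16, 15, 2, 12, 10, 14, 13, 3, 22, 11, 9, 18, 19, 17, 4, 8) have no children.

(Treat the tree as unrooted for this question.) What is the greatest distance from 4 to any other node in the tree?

Distances from 4 peak at 3, attained at 1.
4-21-6-1

3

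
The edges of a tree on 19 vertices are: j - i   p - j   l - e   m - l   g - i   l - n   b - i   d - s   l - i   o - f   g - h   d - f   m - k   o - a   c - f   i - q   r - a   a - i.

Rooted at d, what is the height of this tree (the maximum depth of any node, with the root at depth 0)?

7

The longest root-to-leaf path is d–f–o–a–i–l–m–k (7 edges).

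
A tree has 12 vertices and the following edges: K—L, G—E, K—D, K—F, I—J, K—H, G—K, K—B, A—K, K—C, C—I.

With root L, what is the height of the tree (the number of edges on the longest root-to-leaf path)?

The longest root-to-leaf path is L – K – C – I – J (4 edges).

4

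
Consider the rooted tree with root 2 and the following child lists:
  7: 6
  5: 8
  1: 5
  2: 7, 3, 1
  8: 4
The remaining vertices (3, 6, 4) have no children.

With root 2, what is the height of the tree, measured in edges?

4

A deepest node is 4, reached by 2–1–5–8–4.
That path has 4 edges, so the height is 4.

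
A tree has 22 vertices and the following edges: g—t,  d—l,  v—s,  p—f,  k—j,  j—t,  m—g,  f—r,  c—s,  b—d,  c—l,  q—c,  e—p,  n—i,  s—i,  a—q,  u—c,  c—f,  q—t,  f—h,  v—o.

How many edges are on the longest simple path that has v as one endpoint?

6

Distances from v peak at 6, attained at m (k also at distance 6).
v – s – c – q – t – g – m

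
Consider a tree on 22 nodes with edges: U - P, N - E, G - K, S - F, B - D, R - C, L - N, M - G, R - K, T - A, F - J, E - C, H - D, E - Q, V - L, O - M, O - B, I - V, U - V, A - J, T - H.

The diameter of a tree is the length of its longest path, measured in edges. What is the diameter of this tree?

19

A longest path is P–U–V–L–N–E–C–R–K–G–M–O–B–D–H–T–A–J–F–S, with 19 edges.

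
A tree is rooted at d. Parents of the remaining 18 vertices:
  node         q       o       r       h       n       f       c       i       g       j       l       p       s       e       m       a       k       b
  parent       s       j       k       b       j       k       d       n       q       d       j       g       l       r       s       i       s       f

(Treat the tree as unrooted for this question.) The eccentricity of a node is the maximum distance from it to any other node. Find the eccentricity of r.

7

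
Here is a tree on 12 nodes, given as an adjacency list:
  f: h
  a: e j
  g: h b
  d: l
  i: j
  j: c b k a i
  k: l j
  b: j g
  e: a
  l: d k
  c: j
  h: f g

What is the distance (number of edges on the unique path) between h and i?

4

h – g – b – j – i: 4 edges.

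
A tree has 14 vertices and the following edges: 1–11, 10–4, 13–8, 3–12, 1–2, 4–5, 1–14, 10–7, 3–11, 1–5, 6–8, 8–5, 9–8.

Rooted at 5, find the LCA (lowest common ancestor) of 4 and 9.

5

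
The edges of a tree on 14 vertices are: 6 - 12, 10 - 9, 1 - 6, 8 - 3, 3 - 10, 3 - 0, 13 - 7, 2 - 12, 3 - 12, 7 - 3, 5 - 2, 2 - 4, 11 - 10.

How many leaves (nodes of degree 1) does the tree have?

8

Exactly 8 nodes have a single neighbour: 0, 1, 4, 5, 8, 9, 11, 13.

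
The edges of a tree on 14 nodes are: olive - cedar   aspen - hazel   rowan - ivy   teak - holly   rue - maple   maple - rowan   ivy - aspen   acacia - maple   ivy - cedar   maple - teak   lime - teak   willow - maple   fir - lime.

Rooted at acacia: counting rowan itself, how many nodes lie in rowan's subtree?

6

The subtree rooted at rowan contains: rowan, ivy, cedar, aspen, olive, hazel — 6 nodes.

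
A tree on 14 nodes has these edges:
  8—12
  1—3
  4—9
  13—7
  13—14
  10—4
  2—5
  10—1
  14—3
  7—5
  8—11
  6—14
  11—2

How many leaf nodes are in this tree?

The leaves are 6, 9, 12.
That is 3 leaves.

3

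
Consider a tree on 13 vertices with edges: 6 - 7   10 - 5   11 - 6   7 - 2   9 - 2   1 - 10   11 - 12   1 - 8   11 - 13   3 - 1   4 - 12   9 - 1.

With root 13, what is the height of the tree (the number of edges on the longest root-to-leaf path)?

8

A deepest node is 5, reached by 13 – 11 – 6 – 7 – 2 – 9 – 1 – 10 – 5.
That path has 8 edges, so the height is 8.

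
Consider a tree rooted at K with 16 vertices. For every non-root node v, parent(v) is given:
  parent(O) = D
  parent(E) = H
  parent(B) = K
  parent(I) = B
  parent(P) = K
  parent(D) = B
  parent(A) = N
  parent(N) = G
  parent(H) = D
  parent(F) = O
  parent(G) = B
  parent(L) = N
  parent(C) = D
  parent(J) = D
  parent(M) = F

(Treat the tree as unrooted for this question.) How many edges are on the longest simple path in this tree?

BFS from M reaches L last, at distance 7; BFS from L confirms no node is farther.
Path: M-F-O-D-B-G-N-L.

7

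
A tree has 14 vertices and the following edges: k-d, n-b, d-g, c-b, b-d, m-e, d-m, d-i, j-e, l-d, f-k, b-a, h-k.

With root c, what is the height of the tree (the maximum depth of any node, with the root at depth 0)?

A deepest node is j, reached by c-b-d-m-e-j.
That path has 5 edges, so the height is 5.

5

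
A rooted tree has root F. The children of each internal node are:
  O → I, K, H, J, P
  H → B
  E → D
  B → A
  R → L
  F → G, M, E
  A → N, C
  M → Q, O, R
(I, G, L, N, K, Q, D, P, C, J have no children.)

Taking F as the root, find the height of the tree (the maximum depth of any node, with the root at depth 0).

6

The longest root-to-leaf path is F–M–O–H–B–A–C (6 edges).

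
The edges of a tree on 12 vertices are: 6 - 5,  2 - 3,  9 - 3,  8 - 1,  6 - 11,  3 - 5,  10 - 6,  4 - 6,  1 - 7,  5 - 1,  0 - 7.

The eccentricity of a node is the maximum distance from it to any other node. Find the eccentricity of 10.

5

The node farthest from 10 is 0, via 10-6-5-1-7-0 — 5 edges.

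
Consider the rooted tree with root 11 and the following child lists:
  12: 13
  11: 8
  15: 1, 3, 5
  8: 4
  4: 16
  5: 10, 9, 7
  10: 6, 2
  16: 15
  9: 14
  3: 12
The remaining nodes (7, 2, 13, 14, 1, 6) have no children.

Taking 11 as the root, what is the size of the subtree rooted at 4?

14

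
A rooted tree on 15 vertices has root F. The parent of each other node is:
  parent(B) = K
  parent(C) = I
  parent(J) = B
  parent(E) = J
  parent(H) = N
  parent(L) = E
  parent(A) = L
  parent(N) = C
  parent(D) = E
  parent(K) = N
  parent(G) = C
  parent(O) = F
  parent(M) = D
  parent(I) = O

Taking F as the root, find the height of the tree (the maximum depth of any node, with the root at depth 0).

The longest root-to-leaf path is F – O – I – C – N – K – B – J – E – L – A (10 edges).

10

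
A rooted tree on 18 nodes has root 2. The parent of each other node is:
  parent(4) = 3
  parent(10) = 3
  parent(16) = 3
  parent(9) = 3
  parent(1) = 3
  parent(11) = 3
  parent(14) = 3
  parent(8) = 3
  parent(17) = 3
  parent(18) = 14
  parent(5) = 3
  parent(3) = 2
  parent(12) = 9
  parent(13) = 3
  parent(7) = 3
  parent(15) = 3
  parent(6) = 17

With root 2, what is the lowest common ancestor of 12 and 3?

3

Path 12→root: 12 9 3 2; path 3→root: 3 2.
First common node: 3.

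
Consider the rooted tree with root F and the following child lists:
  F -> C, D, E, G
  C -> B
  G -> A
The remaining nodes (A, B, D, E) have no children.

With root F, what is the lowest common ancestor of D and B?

D's ancestor chain is D, F and B's is B, C, F; they first meet at F.

F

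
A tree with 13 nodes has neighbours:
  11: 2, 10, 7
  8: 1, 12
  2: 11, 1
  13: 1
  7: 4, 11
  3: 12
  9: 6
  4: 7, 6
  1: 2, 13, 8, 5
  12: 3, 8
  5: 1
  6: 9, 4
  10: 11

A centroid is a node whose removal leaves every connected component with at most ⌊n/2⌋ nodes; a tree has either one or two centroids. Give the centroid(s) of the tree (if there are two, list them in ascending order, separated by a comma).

2

Removing 2 splits the tree into components of sizes 6, 6; the largest is 6 ≤ ⌊13/2⌋ = 6.
No neighbour of 2 does as well, so 2 is the unique centroid.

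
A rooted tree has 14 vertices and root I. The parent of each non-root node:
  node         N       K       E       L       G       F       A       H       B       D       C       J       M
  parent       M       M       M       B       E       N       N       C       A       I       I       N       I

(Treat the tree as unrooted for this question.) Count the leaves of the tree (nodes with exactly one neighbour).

7

Degree-1 nodes: D, F, G, H, J, K, L — 7 of them.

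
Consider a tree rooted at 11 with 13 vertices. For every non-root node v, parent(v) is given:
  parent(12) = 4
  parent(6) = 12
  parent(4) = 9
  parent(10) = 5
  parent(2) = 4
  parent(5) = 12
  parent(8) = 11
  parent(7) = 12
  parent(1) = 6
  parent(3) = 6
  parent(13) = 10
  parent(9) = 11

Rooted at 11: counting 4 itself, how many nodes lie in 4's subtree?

4's subtree: {4, 12, 2, 5, 6, 7, 10, 3, 1, 13}, size 10.

10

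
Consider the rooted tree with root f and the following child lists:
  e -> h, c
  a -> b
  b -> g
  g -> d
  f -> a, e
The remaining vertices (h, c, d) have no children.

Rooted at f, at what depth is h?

2

f – e – h — 2 edges.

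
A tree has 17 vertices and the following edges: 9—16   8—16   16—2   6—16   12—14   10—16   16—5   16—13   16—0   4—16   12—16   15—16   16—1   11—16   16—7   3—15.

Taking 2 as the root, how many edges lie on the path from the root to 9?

2

Climbing from 9 to the root: 9 – 16 – 2. That's 2 steps.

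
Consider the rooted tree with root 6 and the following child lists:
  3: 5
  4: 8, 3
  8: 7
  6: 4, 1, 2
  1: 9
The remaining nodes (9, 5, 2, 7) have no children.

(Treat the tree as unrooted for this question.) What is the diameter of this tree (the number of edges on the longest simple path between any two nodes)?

5

BFS from 9 reaches 5 last, at distance 5; BFS from 5 confirms no node is farther.
Path: 9–1–6–4–3–5.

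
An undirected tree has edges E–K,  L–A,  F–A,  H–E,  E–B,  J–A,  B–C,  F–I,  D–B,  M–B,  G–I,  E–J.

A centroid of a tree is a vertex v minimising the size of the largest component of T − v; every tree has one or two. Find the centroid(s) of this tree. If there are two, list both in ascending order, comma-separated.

E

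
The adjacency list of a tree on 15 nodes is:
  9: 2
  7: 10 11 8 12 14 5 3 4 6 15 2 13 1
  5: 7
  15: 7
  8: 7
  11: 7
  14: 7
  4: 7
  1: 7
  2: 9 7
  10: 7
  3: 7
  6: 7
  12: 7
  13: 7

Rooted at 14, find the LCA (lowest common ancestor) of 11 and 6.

7

11's ancestor chain is 11, 7, 14 and 6's is 6, 7, 14; they first meet at 7.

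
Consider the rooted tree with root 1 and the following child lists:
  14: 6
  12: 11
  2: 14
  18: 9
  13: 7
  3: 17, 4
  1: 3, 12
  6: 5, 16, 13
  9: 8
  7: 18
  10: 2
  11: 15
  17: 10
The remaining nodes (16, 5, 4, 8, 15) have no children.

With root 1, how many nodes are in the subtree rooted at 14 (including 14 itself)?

Descendants of 14 (including itself): 14, 6, 13, 16, 5, 7, 18, 9, 8. That's 9.

9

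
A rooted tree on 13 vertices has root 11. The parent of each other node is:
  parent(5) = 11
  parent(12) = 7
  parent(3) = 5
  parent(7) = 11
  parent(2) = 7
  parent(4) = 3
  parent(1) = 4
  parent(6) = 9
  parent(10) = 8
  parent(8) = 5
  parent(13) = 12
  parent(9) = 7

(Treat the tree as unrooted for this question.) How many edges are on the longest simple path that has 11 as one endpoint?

A farthest node from 11 is 1.
The path 11-5-3-4-1 has 4 edges.

4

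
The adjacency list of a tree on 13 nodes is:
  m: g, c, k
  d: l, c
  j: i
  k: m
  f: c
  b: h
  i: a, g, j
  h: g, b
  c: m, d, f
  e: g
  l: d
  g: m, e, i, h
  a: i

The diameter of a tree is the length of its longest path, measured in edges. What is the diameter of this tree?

Starting from l, a farthest node is j at distance 6.
One longest path: l – d – c – m – g – i – j.
So the diameter is 6.

6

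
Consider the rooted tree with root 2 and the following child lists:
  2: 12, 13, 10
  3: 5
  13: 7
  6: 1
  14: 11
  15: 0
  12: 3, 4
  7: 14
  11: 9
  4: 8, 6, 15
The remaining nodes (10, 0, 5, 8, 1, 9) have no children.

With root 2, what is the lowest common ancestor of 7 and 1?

2

Path 7→root: 7 13 2; path 1→root: 1 6 4 12 2.
First common node: 2.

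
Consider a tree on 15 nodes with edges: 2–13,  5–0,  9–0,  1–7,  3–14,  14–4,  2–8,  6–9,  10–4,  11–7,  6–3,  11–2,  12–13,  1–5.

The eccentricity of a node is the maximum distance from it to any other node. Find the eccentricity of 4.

The node farthest from 4 is 12, via 4–14–3–6–9–0–5–1–7–11–2–13–12 — 12 edges.

12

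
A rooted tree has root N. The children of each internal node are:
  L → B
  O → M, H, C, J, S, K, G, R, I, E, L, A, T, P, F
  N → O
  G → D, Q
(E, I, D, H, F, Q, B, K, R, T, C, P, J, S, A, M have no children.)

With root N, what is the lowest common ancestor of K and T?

K's ancestor chain is K, O, N and T's is T, O, N; they first meet at O.

O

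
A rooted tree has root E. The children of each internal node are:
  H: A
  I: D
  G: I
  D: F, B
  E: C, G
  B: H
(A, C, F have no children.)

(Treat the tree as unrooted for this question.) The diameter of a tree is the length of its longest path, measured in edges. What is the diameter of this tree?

7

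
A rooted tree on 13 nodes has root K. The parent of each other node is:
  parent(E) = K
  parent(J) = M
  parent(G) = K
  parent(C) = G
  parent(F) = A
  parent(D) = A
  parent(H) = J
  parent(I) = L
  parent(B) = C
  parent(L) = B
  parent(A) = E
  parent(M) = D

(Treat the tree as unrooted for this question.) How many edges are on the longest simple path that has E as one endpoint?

6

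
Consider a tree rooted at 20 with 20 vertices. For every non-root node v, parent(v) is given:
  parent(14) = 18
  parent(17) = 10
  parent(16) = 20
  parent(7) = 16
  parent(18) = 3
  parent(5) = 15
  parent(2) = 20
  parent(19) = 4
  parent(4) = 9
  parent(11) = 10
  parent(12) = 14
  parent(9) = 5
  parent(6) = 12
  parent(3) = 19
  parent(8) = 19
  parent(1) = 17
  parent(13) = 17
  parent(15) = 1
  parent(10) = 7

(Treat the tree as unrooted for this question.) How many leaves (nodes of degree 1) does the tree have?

5

Exactly 5 nodes have a single neighbour: 2, 6, 8, 11, 13.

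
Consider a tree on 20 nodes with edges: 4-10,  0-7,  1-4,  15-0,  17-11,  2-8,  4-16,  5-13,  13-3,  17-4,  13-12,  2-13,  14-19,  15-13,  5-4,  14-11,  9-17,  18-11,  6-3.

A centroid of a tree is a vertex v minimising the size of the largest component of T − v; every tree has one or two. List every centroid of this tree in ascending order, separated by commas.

4, 5

Delete 4: the remaining components have sizes 10, 6, 1, 1, 1. Max 10 ≤ 10, so 4 is a centroid.
5 is adjacent to 4 and is also a centroid (the largest component after removing it is likewise 10).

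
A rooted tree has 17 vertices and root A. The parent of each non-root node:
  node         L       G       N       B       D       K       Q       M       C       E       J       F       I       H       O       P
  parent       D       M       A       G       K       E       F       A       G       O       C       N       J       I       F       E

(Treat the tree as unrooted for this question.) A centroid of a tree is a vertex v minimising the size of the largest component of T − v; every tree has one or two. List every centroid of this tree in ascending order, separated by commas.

N

If N is removed the pieces have sizes 8, 8, all ≤ ⌊17/2⌋ = 8.
Every other node leaves some component of size > 8, so the centroid is unique.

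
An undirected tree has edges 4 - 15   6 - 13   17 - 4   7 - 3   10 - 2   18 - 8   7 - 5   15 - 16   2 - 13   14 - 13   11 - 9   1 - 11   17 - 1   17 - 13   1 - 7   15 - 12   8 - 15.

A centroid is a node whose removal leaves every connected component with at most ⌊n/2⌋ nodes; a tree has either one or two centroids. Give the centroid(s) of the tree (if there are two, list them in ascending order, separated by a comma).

17

Delete 17: the remaining components have sizes 6, 6, 5. Max 6 ≤ 9, so 17 is a centroid.
Every other node leaves some component of size > 9, so the centroid is unique.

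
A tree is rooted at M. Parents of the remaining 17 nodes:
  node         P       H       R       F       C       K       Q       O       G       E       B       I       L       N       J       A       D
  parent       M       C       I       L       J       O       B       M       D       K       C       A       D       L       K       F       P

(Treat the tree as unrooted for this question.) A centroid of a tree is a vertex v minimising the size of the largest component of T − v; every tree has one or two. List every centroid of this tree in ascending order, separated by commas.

Removing P splits the tree into components of sizes 9, 8; the largest is 9 ≤ ⌊18/2⌋ = 9.
M is adjacent to P and is also a centroid (the largest component after removing it is likewise 9).

M, P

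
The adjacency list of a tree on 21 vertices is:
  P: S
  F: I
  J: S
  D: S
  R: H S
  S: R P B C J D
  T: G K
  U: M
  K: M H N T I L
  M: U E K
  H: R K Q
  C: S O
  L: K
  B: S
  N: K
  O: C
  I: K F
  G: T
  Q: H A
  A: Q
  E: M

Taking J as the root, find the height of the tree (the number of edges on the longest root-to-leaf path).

6

E sits deepest: J-S-R-H-K-M-E — 6 edges from the root.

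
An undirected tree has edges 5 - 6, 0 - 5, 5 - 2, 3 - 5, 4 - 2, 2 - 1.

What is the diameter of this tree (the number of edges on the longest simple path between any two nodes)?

3

Starting from 1, a farthest node is 3 at distance 3.
One longest path: 1–2–5–3.
So the diameter is 3.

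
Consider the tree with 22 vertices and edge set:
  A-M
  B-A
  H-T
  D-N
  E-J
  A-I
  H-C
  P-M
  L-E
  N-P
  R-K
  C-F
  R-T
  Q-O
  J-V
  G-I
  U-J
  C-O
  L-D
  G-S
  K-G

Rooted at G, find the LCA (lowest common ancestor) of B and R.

Ancestors of B (toward the root): B, A, I, G.
Ancestors of R: R, K, G.
The deepest node appearing in both lists is G.

G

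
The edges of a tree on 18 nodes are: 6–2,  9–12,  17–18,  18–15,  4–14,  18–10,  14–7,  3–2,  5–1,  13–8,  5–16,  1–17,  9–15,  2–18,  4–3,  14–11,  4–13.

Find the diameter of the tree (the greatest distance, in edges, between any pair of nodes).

9

Starting from 16, a farthest node is 8 at distance 9.
One longest path: 16–5–1–17–18–2–3–4–13–8.
So the diameter is 9.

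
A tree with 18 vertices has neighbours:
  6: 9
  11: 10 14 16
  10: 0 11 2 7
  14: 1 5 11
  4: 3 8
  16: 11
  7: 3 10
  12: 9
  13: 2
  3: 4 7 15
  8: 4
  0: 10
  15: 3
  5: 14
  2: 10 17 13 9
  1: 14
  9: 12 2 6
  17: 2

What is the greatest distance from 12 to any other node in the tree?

7

The node farthest from 12 is 8, via 12 – 9 – 2 – 10 – 7 – 3 – 4 – 8 — 7 edges.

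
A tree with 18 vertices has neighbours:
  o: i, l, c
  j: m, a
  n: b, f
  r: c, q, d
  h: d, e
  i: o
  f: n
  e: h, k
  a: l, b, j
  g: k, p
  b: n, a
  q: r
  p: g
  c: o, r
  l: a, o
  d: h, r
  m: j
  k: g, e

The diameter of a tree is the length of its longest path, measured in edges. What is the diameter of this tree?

13

Starting from p, a farthest node is f at distance 13.
One longest path: p-g-k-e-h-d-r-c-o-l-a-b-n-f.
So the diameter is 13.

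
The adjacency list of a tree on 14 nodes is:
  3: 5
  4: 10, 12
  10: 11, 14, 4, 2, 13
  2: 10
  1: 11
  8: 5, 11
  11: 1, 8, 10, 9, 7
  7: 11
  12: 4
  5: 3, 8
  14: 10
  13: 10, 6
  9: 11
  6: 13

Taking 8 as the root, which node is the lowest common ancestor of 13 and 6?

13

Ancestors of 13 (toward the root): 13, 10, 11, 8.
Ancestors of 6: 6, 13, 10, 11, 8.
The deepest node appearing in both lists is 13.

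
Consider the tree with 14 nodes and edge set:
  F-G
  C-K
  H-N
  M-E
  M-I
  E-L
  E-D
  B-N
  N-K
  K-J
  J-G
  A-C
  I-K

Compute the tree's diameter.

7

Starting from F, a farthest node is L at distance 7.
One longest path: F–G–J–K–I–M–E–L.
So the diameter is 7.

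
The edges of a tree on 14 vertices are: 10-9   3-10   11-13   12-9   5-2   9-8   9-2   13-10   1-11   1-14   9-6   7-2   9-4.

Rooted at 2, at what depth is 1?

2–9–10–13–11–1 — 5 edges.

5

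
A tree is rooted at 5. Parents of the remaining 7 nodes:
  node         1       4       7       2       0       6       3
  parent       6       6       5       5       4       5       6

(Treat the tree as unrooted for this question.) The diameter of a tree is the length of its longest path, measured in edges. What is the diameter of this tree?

4

A longest path is 0 - 4 - 6 - 5 - 2, with 4 edges.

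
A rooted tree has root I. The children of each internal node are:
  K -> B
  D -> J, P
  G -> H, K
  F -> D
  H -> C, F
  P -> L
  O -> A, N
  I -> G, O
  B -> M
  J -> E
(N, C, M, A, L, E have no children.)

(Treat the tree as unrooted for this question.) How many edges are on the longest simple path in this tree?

A longest path is N - O - I - G - H - F - D - J - E, with 8 edges.

8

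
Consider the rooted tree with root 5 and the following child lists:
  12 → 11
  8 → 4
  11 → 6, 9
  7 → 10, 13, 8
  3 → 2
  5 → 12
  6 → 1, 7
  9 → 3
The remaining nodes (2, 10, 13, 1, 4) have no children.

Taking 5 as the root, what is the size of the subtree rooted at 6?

The subtree rooted at 6 contains: 6, 7, 1, 8, 10, 13, 4 — 7 nodes.

7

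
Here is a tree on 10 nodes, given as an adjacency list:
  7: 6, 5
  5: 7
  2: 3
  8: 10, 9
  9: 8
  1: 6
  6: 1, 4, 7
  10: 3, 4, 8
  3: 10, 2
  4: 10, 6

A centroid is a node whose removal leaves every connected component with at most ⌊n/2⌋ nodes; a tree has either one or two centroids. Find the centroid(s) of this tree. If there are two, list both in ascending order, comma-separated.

If 10 is removed the pieces have sizes 5, 2, 2, all ≤ ⌊10/2⌋ = 5.
4 is adjacent to 10 and is also a centroid (the largest component after removing it is likewise 5).

4, 10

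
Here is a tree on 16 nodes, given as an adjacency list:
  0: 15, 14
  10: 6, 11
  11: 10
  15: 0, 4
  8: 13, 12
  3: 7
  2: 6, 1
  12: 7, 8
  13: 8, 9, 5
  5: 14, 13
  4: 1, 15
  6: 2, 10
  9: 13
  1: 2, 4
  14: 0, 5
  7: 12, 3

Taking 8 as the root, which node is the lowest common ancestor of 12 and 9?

12's ancestor chain is 12, 8 and 9's is 9, 13, 8; they first meet at 8.

8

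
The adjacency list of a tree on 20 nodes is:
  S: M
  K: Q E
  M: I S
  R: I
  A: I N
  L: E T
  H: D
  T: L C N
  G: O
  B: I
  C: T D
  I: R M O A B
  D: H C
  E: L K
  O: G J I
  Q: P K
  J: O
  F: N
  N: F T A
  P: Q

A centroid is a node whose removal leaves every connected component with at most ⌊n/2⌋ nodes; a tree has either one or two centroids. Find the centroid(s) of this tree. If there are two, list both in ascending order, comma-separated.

If N is removed the pieces have sizes 9, 9, 1, all ≤ ⌊20/2⌋ = 10.
No neighbour of N does as well, so N is the unique centroid.

N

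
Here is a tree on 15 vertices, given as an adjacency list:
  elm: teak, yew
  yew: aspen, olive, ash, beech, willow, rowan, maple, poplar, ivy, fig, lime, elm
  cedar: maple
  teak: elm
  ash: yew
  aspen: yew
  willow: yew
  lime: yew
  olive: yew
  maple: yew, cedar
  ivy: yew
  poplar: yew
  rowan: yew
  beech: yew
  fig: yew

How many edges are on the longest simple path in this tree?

4

Starting from cedar, a farthest node is teak at distance 4.
One longest path: cedar–maple–yew–elm–teak.
So the diameter is 4.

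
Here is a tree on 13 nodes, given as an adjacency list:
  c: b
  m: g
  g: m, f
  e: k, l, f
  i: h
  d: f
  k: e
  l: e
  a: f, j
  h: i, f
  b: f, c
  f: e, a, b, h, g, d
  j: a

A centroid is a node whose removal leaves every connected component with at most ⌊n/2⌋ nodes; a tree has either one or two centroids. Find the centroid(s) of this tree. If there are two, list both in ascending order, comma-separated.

Delete f: the remaining components have sizes 3, 2, 2, 2, 2, 1. Max 3 ≤ 6, so f is a centroid.
No neighbour of f does as well, so f is the unique centroid.

f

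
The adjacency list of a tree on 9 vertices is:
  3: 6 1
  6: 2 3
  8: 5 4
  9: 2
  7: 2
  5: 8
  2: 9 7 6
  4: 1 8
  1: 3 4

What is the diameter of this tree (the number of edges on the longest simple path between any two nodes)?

7

Starting from 5, a farthest node is 9 at distance 7.
One longest path: 5 – 8 – 4 – 1 – 3 – 6 – 2 – 9.
So the diameter is 7.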